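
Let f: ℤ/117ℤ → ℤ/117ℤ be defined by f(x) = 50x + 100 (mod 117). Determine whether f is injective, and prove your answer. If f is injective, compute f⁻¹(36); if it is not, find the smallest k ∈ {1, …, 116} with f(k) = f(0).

If f(x_1) = f(x_2), then 50x_1 ≡ 50x_2 (mod 117). Because gcd(50, 117) = 1, we may cancel 50 to get x_1 ≡ x_2 (mod 117).
So f is injective.
We now compute 50⁻¹ mod 117 explicitly. Euclid's algorithm: 117 = 2·50 + 17, 50 = 2·17 + 16, 17 = 1·16 + 1; back-substituting gives 1 = 110·50 − 47·117, so 50⁻¹ ≡ 110 (mod 117).
Since f is injective, we compute f⁻¹(36): solve 50x + 100 ≡ 36 (mod 117), i.e. 50x ≡ 53 (mod 117).
Multiplying by 50⁻¹ = 110 gives x ≡ 110·53 = 5830 = 49·117 + 97 ≡ 97 (mod 117).
Check: f(97) = 50·97 + 100 = 4950 = 42·117 + 36 ≡ 36 (mod 117).

97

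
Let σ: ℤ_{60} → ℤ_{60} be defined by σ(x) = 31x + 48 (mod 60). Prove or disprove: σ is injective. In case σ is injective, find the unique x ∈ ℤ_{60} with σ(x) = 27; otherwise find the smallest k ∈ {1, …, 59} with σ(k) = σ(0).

9

Suppose σ(u) = σ(v) in ℤ_{60}. Then 31u + 48 ≡ 31v + 48 (mod 60), so 31(u − v) ≡ 0 (mod 60).
Since gcd(31, 60) = 1, 31 is invertible modulo 60, therefore u − v ≡ 0 (mod 60), i.e. u = v.
Hence σ is injective.
We now compute 31⁻¹ mod 60 explicitly. Euclid's algorithm: 60 = 1·31 + 29, 31 = 1·29 + 2, 29 = 14·2 + 1; back-substituting gives 1 = 31·31 − 16·60, so 31⁻¹ ≡ 31 (mod 60).
Since σ is injective, we find σ⁻¹(27): we need 31x ≡ 27 − 48 ≡ 39 (mod 60). Using 31⁻¹ = 31: x ≡ 31·39 = 1209 = 20·60 + 9, so x = 9.
Check: σ(9) = 31·9 + 48 = 327 = 5·60 + 27 ≡ 27 (mod 60).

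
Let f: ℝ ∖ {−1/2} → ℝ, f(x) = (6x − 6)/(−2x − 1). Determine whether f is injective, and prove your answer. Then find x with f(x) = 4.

Suppose f(s) = f(t). Cross-multiplying: (6s − 6)(−2t − 1) = (6t − 6)(−2s − 1).
Expanding both sides and cancelling the symmetric terms leaves −18·(s − t) = 0. Since −18 ≠ 0, s = t. So f is injective.
Solving f(x) = 4: cross-multiplying gives 6x − 6 = 4(−2x − 1), which rearranges to 14x = 2, so x = 1/7.

1/7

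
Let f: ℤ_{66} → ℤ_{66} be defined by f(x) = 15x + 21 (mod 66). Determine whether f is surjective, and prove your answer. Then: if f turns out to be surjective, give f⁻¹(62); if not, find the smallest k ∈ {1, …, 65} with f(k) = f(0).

22

Since gcd(15, 66) = 3, we have 15x ≡ 0 (mod 3) for all x, so f(x) ≡ 0 (mod 3).
But 1 ≢ 0 (mod 3), so 1 ∈ ℤ_{66} has no preimage. Hence f is not surjective.
Since f is not surjective, we find the least positive k with f(k) = f(0): this means 15k ≡ 0 (mod 66), i.e. 66 ∣ 15k. Since gcd(15, 66) = 3, dividing through by 3 this holds exactly when 22 ∣ 5k, and as gcd(5, 22) = 1, exactly when 22 ∣ k.
The smallest positive such k is 22.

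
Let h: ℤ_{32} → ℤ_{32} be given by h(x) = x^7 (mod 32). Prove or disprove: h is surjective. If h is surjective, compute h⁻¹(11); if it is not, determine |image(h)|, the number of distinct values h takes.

17

h(0) = 0^7 = 0.
h(2): Repeated squaring mod 32: 2^1 ≡ 2, 2^2 ≡ 2² = 4, 2^4 ≡ 4² = 16. Since 7 = 4 + 2 + 1, 2^7 ≡ 16·4·2: 16·4 = 64 ≡ 0, then 0·2 = 0. So 2^7 ≡ 0 (mod 32).
So h(0) = h(2) = 0 while 0 ≠ 2, thus h is not injective.
A non-injective map from the 32-element set ℤ_{32} to itself takes at most 31 distinct values, so it cannot be surjective. Hence h is not surjective.
Since h is not surjective, we determine |image(h)|. Computing x^7 mod 32 for each x (by repeated squaring, reducing mod 32 at every step), the values h(0), h(1), …, h(31) are: 0, 1, 0, 11, 0, 13, 0, 23, 0, 25, 0, 3, 0, 5, 0, 15, 0, 17, 0, 27, 0, 29, 0, 7, 0, 9, 0, 19, 0, 21, 0, 31.
The distinct values are {0, 1, 3, 5, 7, 9, 11, 13, 15, 17, 19, 21, 23, 25, 27, 29, 31}; there are 17 of them.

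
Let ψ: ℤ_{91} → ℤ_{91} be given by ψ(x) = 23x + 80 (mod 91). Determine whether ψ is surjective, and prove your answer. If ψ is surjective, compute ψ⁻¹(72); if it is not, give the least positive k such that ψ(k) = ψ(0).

Since gcd(23, 91) = 1, 23 is invertible modulo 91. Euclid's algorithm: 91 = 3·23 + 22, 23 = 1·22 + 1; back-substituting gives 1 = 4·23 − 1·91, so 23⁻¹ ≡ 4 (mod 91).
Then y ↦ 4(y − 80) is a two-sided inverse to ψ, so every y ∈ ℤ_{91} has a preimage.
So ψ is surjective.
Since ψ is surjective, we find ψ⁻¹(72): we need 23x ≡ 72 − 80 ≡ 83 (mod 91). Using 23⁻¹ = 4: x ≡ 4·83 = 332 = 3·91 + 59, so x = 59.
Check: ψ(59) = 23·59 + 80 = 1437 = 15·91 + 72 ≡ 72 (mod 91).

59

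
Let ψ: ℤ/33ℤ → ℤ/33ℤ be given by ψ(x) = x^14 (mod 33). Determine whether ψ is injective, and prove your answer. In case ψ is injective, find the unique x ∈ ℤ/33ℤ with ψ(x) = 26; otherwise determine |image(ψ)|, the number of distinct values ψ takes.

12

ψ(4): Repeated squaring mod 33: 4^1 ≡ 4, 4^2 ≡ 4² = 16, 4^4 ≡ 16² = 256 ≡ 25, 4^8 ≡ 25² = 625 ≡ 31. Since 14 = 8 + 4 + 2, 4^14 ≡ 31·25·16: 31·25 = 775 ≡ 16, then 16·16 = 256 ≡ 25. So 4^14 ≡ 25 (mod 33).
ψ(7): Repeated squaring mod 33: 7^1 ≡ 7, 7^2 ≡ 7² = 49 ≡ 16, 7^4 ≡ 16² = 256 ≡ 25, 7^8 ≡ 25² = 625 ≡ 31. Since 14 = 8 + 4 + 2, 7^14 ≡ 31·25·16: 31·25 = 775 ≡ 16, then 16·16 = 256 ≡ 25. So 7^14 ≡ 25 (mod 33).
So ψ(4) = ψ(7) = 25 while 4 ≠ 7, hence ψ is not injective.
Since ψ is not injective, we determine |image(ψ)|. Computing x^14 mod 33 for each x (by repeated squaring, reducing mod 33 at every step), the values ψ(0), ψ(1), …, ψ(32) are: 0, 1, 16, 15, 25, 31, 9, 25, 4, 27, 1, 22, 12, 16, 4, 3, 31, 31, 3, 4, 16, 12, 22, 1, 27, 4, 25, 9, 31, 25, 15, 16, 1.
The distinct values are {0, 1, 3, 4, 9, 12, 15, 16, 22, 25, 27, 31}; there are 12 of them.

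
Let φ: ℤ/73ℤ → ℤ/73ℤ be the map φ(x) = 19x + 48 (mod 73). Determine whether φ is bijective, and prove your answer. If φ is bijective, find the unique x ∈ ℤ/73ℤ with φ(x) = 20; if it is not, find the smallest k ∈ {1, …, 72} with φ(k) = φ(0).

60

Suppose φ(u) = φ(v) in ℤ/73ℤ. Then 19u + 48 ≡ 19v + 48 (mod 73), hence 19(u − v) ≡ 0 (mod 73).
Since gcd(19, 73) = 1, 19 is invertible modulo 73, so u − v ≡ 0 (mod 73), i.e. u = v.
We now compute 19⁻¹ mod 73 explicitly. Euclid's algorithm: 73 = 3·19 + 16, 19 = 1·16 + 3, 16 = 5·3 + 1; back-substituting gives 1 = 50·19 − 13·73, so 19⁻¹ ≡ 50 (mod 73).
Then y ↦ 50(y − 48) is a two-sided inverse to φ, so every y ∈ ℤ/73ℤ has a preimage.
So φ is bijective.
Since φ is bijective, we compute φ⁻¹(20): solve 19x + 48 ≡ 20 (mod 73), i.e. 19x ≡ 45 (mod 73).
Multiplying by 19⁻¹ = 50 gives x ≡ 50·45 = 2250 = 30·73 + 60 ≡ 60 (mod 73).
Check: φ(60) = 19·60 + 48 = 1188 = 16·73 + 20 ≡ 20 (mod 73).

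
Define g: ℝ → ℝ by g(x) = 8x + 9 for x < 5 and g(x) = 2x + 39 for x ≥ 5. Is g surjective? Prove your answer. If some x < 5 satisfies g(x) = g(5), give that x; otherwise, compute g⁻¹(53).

7

Both pieces are strictly increasing (slopes 8 and 2), so each is injective on its own interval.
The left piece maps (−∞, 5) onto (−∞, 49); the right piece maps [5, ∞) onto [49, ∞).
These images together cover ℝ, so g is surjective.
Because the two images are disjoint, no x < 5 has g(x) = g(5), so we compute g⁻¹(53): 53 lies in [49, ∞), so solve 2x + 39 = 53: x = (53 − 39)/2 = 7.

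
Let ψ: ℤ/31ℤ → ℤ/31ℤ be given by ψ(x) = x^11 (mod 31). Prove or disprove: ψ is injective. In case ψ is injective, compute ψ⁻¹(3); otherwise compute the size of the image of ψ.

13

Since 31 is prime, the nonzero elements of ℤ/31ℤ form a cyclic group of order 30.
As gcd(11, 30) = 1, raising to the 11th power is a bijection on this group: if u^11 ≡ v^11 then (uv^{−1})^11 = 1, and the only element of order dividing gcd(11, 30) = 1 is 1, so u = v.
With ψ(0) = 0 this makes ψ injective on all of ℤ/31ℤ, hence bijective (finite equal-size domain and codomain). In particular ψ is injective.
Since ψ is injective, we find the preimage of 3. The inverse of x ↦ x^11 on (ℤ/31ℤ)^× is x ↦ x^11, because 11·11 = 121 = 4·30 + 1 ≡ 1 (mod 30) and x^{30} = 1 for x ≠ 0 (Fermat). So ψ⁻¹(3) = 3^11 mod 31.
Repeated squaring mod 31: 3^1 ≡ 3, 3^2 ≡ 3² = 9, 3^4 ≡ 9² = 81 ≡ 19, 3^8 ≡ 19² = 361 ≡ 20. Since 11 = 8 + 2 + 1, 3^11 ≡ 20·9·3: 20·9 = 180 ≡ 25, then 25·3 = 75 ≡ 13. So 3^11 ≡ 13 (mod 31).
Hence ψ⁻¹(3) = 13.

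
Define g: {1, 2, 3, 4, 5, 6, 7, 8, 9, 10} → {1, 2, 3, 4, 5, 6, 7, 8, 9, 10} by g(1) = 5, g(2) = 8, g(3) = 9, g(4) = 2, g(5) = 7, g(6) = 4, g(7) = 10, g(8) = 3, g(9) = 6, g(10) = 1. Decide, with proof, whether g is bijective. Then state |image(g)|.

The values 5, 8, 9, 2, 7, 4, 10, 3, 6, 1 are a permutation of {1, 2, 3, 4, 5, 6, 7, 8, 9, 10}: each element appears exactly once.
So g is injective and surjective, hence bijective.
The image of g is {1, 2, 3, 4, 5, 6, 7, 8, 9, 10}, which has 10 elements.

10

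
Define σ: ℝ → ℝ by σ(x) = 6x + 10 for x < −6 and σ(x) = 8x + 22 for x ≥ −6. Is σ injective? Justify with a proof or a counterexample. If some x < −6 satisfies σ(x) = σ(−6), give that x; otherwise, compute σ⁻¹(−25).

Both pieces are strictly increasing (slopes 6 and 8), so each is injective on its own interval.
The left piece maps (−∞, −6) onto (−∞, −26); the right piece maps [−6, ∞) onto [−26, ∞).
These images are disjoint, so no value is attained by both pieces. Hence σ is injective.
Because the two images are disjoint, no x < −6 has σ(x) = σ(−6), so we compute σ⁻¹(−25): −25 lies in [−26, ∞), so solve 8x + 22 = −25: x = (−25 − 22)/8 = −47/8.

-47/8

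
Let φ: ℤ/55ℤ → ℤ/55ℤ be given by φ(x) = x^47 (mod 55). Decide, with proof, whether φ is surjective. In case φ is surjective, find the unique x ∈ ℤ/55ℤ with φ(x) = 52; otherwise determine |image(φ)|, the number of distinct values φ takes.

28

Computing x^47 mod 55 for each x (by repeated squaring, reducing mod 55 at every step), the values φ(0), φ(1), …, φ(54) are: 0, 1, 18, 42, 49, 25, 41, 28, 2, 4, 10, 11, 23, 7, 9, 5, 36, 8, 17, 24, 15, 21, 33, 12, 29, 20, 16, 3, 52, 39, 35, 26, 43, 22, 34, 40, 31, 38, 47, 19, 50, 46, 48, 32, 44, 45, 51, 53, 27, 14, 30, 6, 13, 37, 54.
Every element of ℤ/55ℤ appears exactly once in this list, so φ is a bijection, and in particular surjective.
Since φ is surjective, we read off the preimage of 52 from the same table: φ(28) = 52, so φ⁻¹(52) = 28.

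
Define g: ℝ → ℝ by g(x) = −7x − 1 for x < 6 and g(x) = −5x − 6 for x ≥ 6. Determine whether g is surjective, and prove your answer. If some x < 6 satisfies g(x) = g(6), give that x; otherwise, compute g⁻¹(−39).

5

Both pieces are strictly decreasing (slopes −7 and −5), so each is injective on its own interval.
The left piece maps (−∞, 6) onto (−43, ∞); the right piece maps [6, ∞) onto (−∞, −36].
The union (−43, ∞) ∪ (−∞, −36] covers ℝ, so g is surjective.
For the follow-up: the images overlap, so an x < 6 with g(x) = g(6) exists. g(6) = −36; solving −7x − 1 = −36 for x < 6 gives x = (−36 + 1)/(−7) = 5.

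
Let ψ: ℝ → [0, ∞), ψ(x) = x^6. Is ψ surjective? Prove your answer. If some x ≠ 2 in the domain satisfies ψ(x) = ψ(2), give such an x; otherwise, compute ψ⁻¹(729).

-2

For any y ∈ [0, ∞), x = y^{1/6} ∈ ℝ satisfies x^6 = y, so ψ is surjective.
For the follow-up, such an x exists: taking x = −2 ∈ ℝ gives ψ(−2) = 64 = ψ(2) with −2 ≠ 2.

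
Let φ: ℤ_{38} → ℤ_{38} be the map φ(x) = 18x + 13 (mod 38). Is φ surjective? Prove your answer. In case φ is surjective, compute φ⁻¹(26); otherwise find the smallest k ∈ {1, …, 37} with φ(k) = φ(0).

Since gcd(18, 38) = 2, we have 18x ≡ 0 (mod 2) for all x, so φ(x) ≡ 1 (mod 2).
But 0 ≢ 1 (mod 2), so 0 ∈ ℤ_{38} has no preimage. Hence φ is not surjective.
Since φ is not surjective, we find the least positive k with φ(k) = φ(0): this means 18k ≡ 0 (mod 38), i.e. 38 ∣ 18k. Since gcd(18, 38) = 2, dividing through by 2 this holds exactly when 19 ∣ 9k, and as gcd(9, 19) = 1, exactly when 19 ∣ k.
The smallest positive such k is 19.

19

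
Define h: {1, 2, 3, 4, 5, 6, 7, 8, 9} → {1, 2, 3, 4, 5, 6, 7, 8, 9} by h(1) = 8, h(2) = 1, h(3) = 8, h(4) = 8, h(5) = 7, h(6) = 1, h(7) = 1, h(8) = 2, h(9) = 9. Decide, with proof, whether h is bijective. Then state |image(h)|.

5

h(1) = 8 = h(3) with 1 ≠ 3, so h is not injective, hence not bijective.
The image of h is {1, 2, 7, 8, 9}, which has 5 elements.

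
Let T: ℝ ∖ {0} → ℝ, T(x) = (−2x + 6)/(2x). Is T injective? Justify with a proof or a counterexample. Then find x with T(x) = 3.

3/4

Suppose T(u) = T(v). Cross-multiplying: (−2u + 6)(2v) = (−2v + 6)(2u).
Expanding both sides and cancelling the symmetric terms leaves −12·(u − v) = 0. Since −12 ≠ 0, u = v. Thus T is injective.
Solving T(x) = 3: cross-multiplying gives −2x + 6 = 3(2x), which rearranges to −8x = −6, so x = 3/4.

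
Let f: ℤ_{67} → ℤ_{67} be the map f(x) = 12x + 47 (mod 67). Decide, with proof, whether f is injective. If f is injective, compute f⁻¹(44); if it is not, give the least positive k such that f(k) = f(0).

50

Suppose f(s) = f(t) in ℤ_{67}. Then 12s + 47 ≡ 12t + 47 (mod 67), so 12(s − t) ≡ 0 (mod 67).
Since gcd(12, 67) = 1, 12 is invertible modulo 67, hence s − t ≡ 0 (mod 67), i.e. s = t.
So f is injective.
We now compute 12⁻¹ mod 67 explicitly. Euclid's algorithm: 67 = 5·12 + 7, 12 = 1·7 + 5, 7 = 1·5 + 2, 5 = 2·2 + 1; back-substituting gives 1 = 28·12 − 5·67, so 12⁻¹ ≡ 28 (mod 67).
Since f is injective, we compute f⁻¹(44): solve 12x + 47 ≡ 44 (mod 67), i.e. 12x ≡ 64 (mod 67).
Multiplying by 12⁻¹ = 28 gives x ≡ 28·64 = 1792 = 26·67 + 50 ≡ 50 (mod 67).
Check: f(50) = 12·50 + 47 = 647 = 9·67 + 44 ≡ 44 (mod 67).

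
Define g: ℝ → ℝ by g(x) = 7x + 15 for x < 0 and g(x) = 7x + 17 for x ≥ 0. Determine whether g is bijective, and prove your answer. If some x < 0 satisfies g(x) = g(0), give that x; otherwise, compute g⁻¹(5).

-10/7

Both pieces are strictly increasing (slopes 7 and 7), so each is injective on its own interval.
The left piece maps (−∞, 0) onto (−∞, 15); the right piece maps [0, ∞) onto [17, ∞).
The images leave a gap (15 has no preimage), so g is not surjective, hence not bijective.
Because the two images are disjoint, no x < 0 has g(x) = g(0), so we compute g⁻¹(5): 5 lies in (−∞, 15), so solve 7x + 15 = 5: x = (5 − 15)/7 = −10/7.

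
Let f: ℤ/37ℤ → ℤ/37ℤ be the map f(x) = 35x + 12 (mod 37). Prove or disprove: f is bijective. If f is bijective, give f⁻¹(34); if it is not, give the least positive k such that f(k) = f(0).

26

Suppose f(u) = f(v) in ℤ/37ℤ. Then 35u + 12 ≡ 35v + 12 (mod 37), hence 35(u − v) ≡ 0 (mod 37).
Since gcd(35, 37) = 1, 35 is invertible modulo 37, so u − v ≡ 0 (mod 37), i.e. u = v.
We now compute 35⁻¹ mod 37 explicitly. Euclid's algorithm: 37 = 1·35 + 2, 35 = 17·2 + 1; back-substituting gives 1 = 18·35 − 17·37, so 35⁻¹ ≡ 18 (mod 37).
For any y ∈ ℤ/37ℤ, x = 18(y − 12) mod 37 satisfies f(x) = 35·18(y − 12) + 12 ≡ y (since 35·18 ≡ 1 mod 37). So every y has a preimage.
So f is bijective.
Since f is bijective, we find f⁻¹(34): we need 35x ≡ 34 − 12 ≡ 22 (mod 37). Using 35⁻¹ = 18: x ≡ 18·22 = 396 = 10·37 + 26, so x = 26.
Check: f(26) = 35·26 + 12 = 922 = 24·37 + 34 ≡ 34 (mod 37).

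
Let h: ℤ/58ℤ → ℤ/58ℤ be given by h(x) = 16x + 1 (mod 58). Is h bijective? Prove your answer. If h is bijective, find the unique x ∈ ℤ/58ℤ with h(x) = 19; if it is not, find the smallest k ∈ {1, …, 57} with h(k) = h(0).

29

Recall that h is injective when h(a) = h(b) forces a = b.
We have gcd(16, 58) = 2 > 1. Taking a = 0 and b = 29: h(0) = 1 and h(29) = 16·29 + 1 = 465 ≡ 1 (mod 58).
So h(0) = h(29) while 0 ≠ 29, thus h is not injective, hence not bijective.
Since h is not bijective, we find the least positive k with h(k) = h(0): this means 16k ≡ 0 (mod 58), i.e. 58 ∣ 16k. Since gcd(16, 58) = 2, dividing through by 2 this holds exactly when 29 ∣ 8k, and as gcd(8, 29) = 1, exactly when 29 ∣ k.
The smallest positive such k is 29.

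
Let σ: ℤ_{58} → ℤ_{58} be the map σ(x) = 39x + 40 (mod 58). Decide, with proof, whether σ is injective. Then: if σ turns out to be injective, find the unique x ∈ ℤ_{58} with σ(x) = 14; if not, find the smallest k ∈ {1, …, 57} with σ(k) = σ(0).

38

Suppose σ(u) = σ(v) in ℤ_{58}. Then 39u + 40 ≡ 39v + 40 (mod 58), hence 39(u − v) ≡ 0 (mod 58).
Since gcd(39, 58) = 1, 39 is invertible modulo 58, therefore u − v ≡ 0 (mod 58), i.e. u = v.
So σ is injective.
We now compute 39⁻¹ mod 58 explicitly. Euclid's algorithm: 58 = 1·39 + 19, 39 = 2·19 + 1; back-substituting gives 1 = 3·39 − 2·58, so 39⁻¹ ≡ 3 (mod 58).
Since σ is injective, we find σ⁻¹(14): we need 39x ≡ 14 − 40 ≡ 32 (mod 58). Using 39⁻¹ = 3: x ≡ 3·32 = 96 = 1·58 + 38, so x = 38.
Check: σ(38) = 39·38 + 40 = 1522 = 26·58 + 14 ≡ 14 (mod 58).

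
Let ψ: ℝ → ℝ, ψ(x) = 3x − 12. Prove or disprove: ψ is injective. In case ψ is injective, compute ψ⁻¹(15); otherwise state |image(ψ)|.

By definition, ψ is injective when ψ(a) = ψ(b) forces a = b.
Suppose ψ(a) = ψ(b). Then 3a − 12 = 3b − 12, thus 3a = 3b, hence a = b.
Therefore ψ is injective.
Since ψ is injective, we compute ψ⁻¹(15) = (15 + 12)/3 = 9.

9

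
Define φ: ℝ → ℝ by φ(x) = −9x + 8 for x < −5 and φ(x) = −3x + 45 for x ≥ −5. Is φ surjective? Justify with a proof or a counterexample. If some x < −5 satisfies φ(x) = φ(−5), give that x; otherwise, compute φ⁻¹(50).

Both pieces are strictly decreasing (slopes −9 and −3), so each is injective on its own interval.
The left piece maps (−∞, −5) onto (53, ∞); the right piece maps [−5, ∞) onto (−∞, 60].
The union (53, ∞) ∪ (−∞, 60] covers ℝ, so φ is surjective.
For the follow-up: the images overlap, so an x < −5 with φ(x) = φ(−5) exists. φ(−5) = 60; solving −9x + 8 = 60 for x < −5 gives x = (60 − 8)/(−9) = −52/9.

-52/9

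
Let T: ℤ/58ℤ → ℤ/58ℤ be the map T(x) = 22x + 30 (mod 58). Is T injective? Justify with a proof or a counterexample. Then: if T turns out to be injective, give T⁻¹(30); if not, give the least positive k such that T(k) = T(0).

29

Recall: T is injective if T(x_1) = T(x_2) implies x_1 = x_2.
We have gcd(22, 58) = 2 > 1. Taking x_1 = 0 and x_2 = 29: T(0) = 30 and T(29) = 22·29 + 30 = 668 ≡ 30 (mod 58).
So T(0) = T(29) while 0 ≠ 29, thus T is not injective.
Since T is not injective, we find the least positive k with T(k) = T(0): this means 22k ≡ 0 (mod 58), i.e. 58 ∣ 22k. Since gcd(22, 58) = 2, dividing through by 2 this holds exactly when 29 ∣ 11k, and as gcd(11, 29) = 1, exactly when 29 ∣ k.
The smallest positive such k is 29.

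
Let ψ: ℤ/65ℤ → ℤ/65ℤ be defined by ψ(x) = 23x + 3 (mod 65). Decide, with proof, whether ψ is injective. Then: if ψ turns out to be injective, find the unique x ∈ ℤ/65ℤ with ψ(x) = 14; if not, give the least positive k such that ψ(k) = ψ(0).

Suppose ψ(s) = ψ(t) in ℤ/65ℤ. Then 23s + 3 ≡ 23t + 3 (mod 65), so 23(s − t) ≡ 0 (mod 65).
Since gcd(23, 65) = 1, 23 is invertible modulo 65, therefore s − t ≡ 0 (mod 65), i.e. s = t.
Hence ψ is injective.
We now compute 23⁻¹ mod 65 explicitly. Euclid's algorithm: 65 = 2·23 + 19, 23 = 1·19 + 4, 19 = 4·4 + 3, 4 = 1·3 + 1; back-substituting gives 1 = 17·23 − 6·65, so 23⁻¹ ≡ 17 (mod 65).
Since ψ is injective, we find ψ⁻¹(14): we need 23x ≡ 14 − 3 ≡ 11 (mod 65). Using 23⁻¹ = 17: x ≡ 17·11 = 187 = 2·65 + 57, so x = 57.
Check: ψ(57) = 23·57 + 3 = 1314 = 20·65 + 14 ≡ 14 (mod 65).

57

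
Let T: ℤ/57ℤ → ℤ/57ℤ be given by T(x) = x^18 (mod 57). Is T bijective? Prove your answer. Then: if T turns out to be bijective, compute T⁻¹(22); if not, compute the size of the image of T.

4

T(1) = 1^18 = 1.
T(2): Repeated squaring mod 57: 2^1 ≡ 2, 2^2 ≡ 2² = 4, 2^4 ≡ 4² = 16, 2^8 ≡ 16² = 256 ≡ 28, 2^16 ≡ 28² = 784 ≡ 43. Since 18 = 16 + 2, 2^18 ≡ 43·4: 43·4 = 172 ≡ 1. So 2^18 ≡ 1 (mod 57).
So T(1) = T(2) = 1 while 1 ≠ 2, therefore T is not injective, hence not bijective.
Since T is not bijective, we determine |image(T)|. Computing x^18 mod 57 for each x (by repeated squaring, reducing mod 57 at every step), the values T(0), T(1), …, T(56) are: 0, 1, 1, 39, 1, 1, 39, 1, 1, 39, 1, 1, 39, 1, 1, 39, 1, 1, 39, 19, 1, 39, 1, 1, 39, 1, 1, 39, 1, 1, 39, 1, 1, 39, 1, 1, 39, 1, 19, 39, 1, 1, 39, 1, 1, 39, 1, 1, 39, 1, 1, 39, 1, 1, 39, 1, 1.
The distinct values are {0, 1, 19, 39}; there are 4 of them.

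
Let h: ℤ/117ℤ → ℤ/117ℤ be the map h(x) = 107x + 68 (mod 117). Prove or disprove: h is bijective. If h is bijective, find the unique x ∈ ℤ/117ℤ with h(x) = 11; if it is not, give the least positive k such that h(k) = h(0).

111

Recall that injectivity means: for all u, v in the domain, h(u) = h(v) implies u = v.
If h(u) = h(v), then 107u ≡ 107v (mod 117). Because gcd(107, 117) = 1, we may cancel 107 to get u ≡ v (mod 117).
We now compute 107⁻¹ mod 117 explicitly. Euclid's algorithm: 117 = 1·107 + 10, 107 = 10·10 + 7, 10 = 1·7 + 3, 7 = 2·3 + 1; back-substituting gives 1 = 35·107 − 32·117, so 107⁻¹ ≡ 35 (mod 117).
For any y ∈ ℤ/117ℤ, x = 35(y − 68) mod 117 satisfies h(x) = 107·35(y − 68) + 68 ≡ y (since 107·35 ≡ 1 mod 117). So every y has a preimage.
Thus h is bijective.
Since h is bijective, we find h⁻¹(11): we need 107x ≡ 11 − 68 ≡ 60 (mod 117). Using 107⁻¹ = 35: x ≡ 35·60 = 2100 = 17·117 + 111, so x = 111.
Check: h(111) = 107·111 + 68 = 11945 = 102·117 + 11 ≡ 11 (mod 117).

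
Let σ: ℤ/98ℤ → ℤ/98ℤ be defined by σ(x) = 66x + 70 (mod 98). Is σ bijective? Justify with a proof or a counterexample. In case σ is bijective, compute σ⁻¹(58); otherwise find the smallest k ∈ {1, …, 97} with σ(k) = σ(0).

We have gcd(66, 98) = 2 > 1. Taking x_1 = 0 and x_2 = 49: σ(0) = 70 and σ(49) = 66·49 + 70 = 3304 ≡ 70 (mod 98).
So σ(0) = σ(49) while 0 ≠ 49, thus σ is not injective, hence not bijective.
Since σ is not bijective, we find the least positive k with σ(k) = σ(0): this means 66k ≡ 0 (mod 98), i.e. 98 ∣ 66k. Since gcd(66, 98) = 2, dividing through by 2 this holds exactly when 49 ∣ 33k, and as gcd(33, 49) = 1, exactly when 49 ∣ k.
The smallest positive such k is 49.

49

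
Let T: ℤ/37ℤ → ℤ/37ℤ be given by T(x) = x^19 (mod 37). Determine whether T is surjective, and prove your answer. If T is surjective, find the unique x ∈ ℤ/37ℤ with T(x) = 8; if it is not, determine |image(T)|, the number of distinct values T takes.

29

Since 37 is prime, the nonzero elements of ℤ/37ℤ form a cyclic group of order 36.
As gcd(19, 36) = 1, raising to the 19th power is a bijection on this group: if s^19 ≡ t^19 then (st^{−1})^19 = 1, and the only element of order dividing gcd(19, 36) = 1 is 1, so s = t.
With T(0) = 0 this makes T injective on all of ℤ/37ℤ, hence bijective (finite equal-size domain and codomain). In particular T is surjective.
Since T is surjective, we find the preimage of 8. The inverse of x ↦ x^19 on (ℤ/37ℤ)^× is x ↦ x^19, because 19·19 = 361 = 10·36 + 1 ≡ 1 (mod 36) and x^{36} = 1 for x ≠ 0 (Fermat). So T⁻¹(8) = 8^19 mod 37.
Repeated squaring mod 37: 8^1 ≡ 8, 8^2 ≡ 8² = 64 ≡ 27, 8^4 ≡ 27² = 729 ≡ 26, 8^8 ≡ 26² = 676 ≡ 10, 8^16 ≡ 10² = 100 ≡ 26. Since 19 = 16 + 2 + 1, 8^19 ≡ 26·27·8: 26·27 = 702 ≡ 36, then 36·8 = 288 ≡ 29. So 8^19 ≡ 29 (mod 37).
Hence T⁻¹(8) = 29.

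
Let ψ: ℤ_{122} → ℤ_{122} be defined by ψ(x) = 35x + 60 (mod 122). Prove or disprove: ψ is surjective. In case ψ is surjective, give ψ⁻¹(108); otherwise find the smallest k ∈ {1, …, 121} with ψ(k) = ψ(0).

92

By definition, surjectivity means every element of the codomain has a preimage under ψ.
Since gcd(35, 122) = 1, 35 is invertible modulo 122. Euclid's algorithm: 122 = 3·35 + 17, 35 = 2·17 + 1; back-substituting gives 1 = 7·35 − 2·122, so 35⁻¹ ≡ 7 (mod 122).
For any y ∈ ℤ_{122}, x = 7(y − 60) mod 122 satisfies ψ(x) = 35·7(y − 60) + 60 ≡ y (since 35·7 ≡ 1 mod 122). So every y has a preimage.
So ψ is surjective.
Since ψ is surjective, we compute ψ⁻¹(108): solve 35x + 60 ≡ 108 (mod 122), i.e. 35x ≡ 48 (mod 122).
Multiplying by 35⁻¹ = 7 gives x ≡ 7·48 = 336 = 2·122 + 92 ≡ 92 (mod 122).
Check: ψ(92) = 35·92 + 60 = 3280 = 26·122 + 108 ≡ 108 (mod 122).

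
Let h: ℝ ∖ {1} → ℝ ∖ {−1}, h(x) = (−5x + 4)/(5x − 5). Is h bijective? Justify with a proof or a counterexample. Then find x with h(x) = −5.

Suppose h(s) = h(t). Cross-multiplying: (−5s + 4)(5t − 5) = (−5t + 4)(5s − 5).
Expanding both sides and cancelling the symmetric terms leaves 5·(s − t) = 0. Since 5 ≠ 0, s = t. So h is injective.
For any y ≠ −1, solving y(5x − 5) = −5x + 4 for x gives a well-defined x ≠ 1. So h is surjective.
Hence h is bijective.
Solving h(x) = −5: cross-multiplying gives −5x + 4 = −5(5x − 5), which rearranges to 20x = 21, so x = 21/20.

21/20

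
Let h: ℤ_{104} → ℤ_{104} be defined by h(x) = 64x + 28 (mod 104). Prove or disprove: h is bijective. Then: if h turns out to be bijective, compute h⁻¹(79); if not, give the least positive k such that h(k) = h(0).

By definition, h is injective when h(a) = h(b) forces a = b.
We have gcd(64, 104) = 8 > 1. Taking a = 0 and b = 13: h(0) = 28 and h(13) = 64·13 + 28 = 860 ≡ 28 (mod 104).
So h(0) = h(13) while 0 ≠ 13, so h is not injective, hence not bijective.
Since h is not bijective, we find the least positive k with h(k) = h(0): this means 64k ≡ 0 (mod 104), i.e. 104 ∣ 64k. Since gcd(64, 104) = 8, dividing through by 8 this holds exactly when 13 ∣ 8k, and as gcd(8, 13) = 1, exactly when 13 ∣ k.
The smallest positive such k is 13.

13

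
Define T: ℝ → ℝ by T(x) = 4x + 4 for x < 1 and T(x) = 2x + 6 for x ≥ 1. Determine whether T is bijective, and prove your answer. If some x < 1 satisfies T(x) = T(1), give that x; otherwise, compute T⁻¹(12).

3

Both pieces are strictly increasing (slopes 4 and 2), so each is injective on its own interval.
The left piece maps (−∞, 1) onto (−∞, 8); the right piece maps [1, ∞) onto [8, ∞).
Since 8 = 8, the images partition ℝ: T is injective and surjective, hence bijective.
Because the two images are disjoint, no x < 1 has T(x) = T(1), so we compute T⁻¹(12): 12 lies in [8, ∞), so solve 2x + 6 = 12: x = (12 − 6)/2 = 3.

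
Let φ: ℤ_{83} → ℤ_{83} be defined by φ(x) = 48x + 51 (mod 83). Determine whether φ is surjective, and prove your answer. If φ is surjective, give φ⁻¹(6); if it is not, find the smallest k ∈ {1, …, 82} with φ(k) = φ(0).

25

Recall that φ is surjective if every y in the codomain equals φ(x) for some x in the domain.
Since gcd(48, 83) = 1, 48 is invertible modulo 83. Euclid's algorithm: 83 = 1·48 + 35, 48 = 1·35 + 13, 35 = 2·13 + 9, 13 = 1·9 + 4, 9 = 2·4 + 1; back-substituting gives 1 = 64·48 − 37·83, so 48⁻¹ ≡ 64 (mod 83).
For any y ∈ ℤ_{83}, x = 64(y − 51) mod 83 satisfies φ(x) = 48·64(y − 51) + 51 ≡ y (since 48·64 ≡ 1 mod 83). So every y has a preimage.
So φ is surjective.
Since φ is surjective, we find φ⁻¹(6): we need 48x ≡ 6 − 51 ≡ 38 (mod 83). Using 48⁻¹ = 64: x ≡ 64·38 = 2432 = 29·83 + 25, so x = 25.
Check: φ(25) = 48·25 + 51 = 1251 = 15·83 + 6 ≡ 6 (mod 83).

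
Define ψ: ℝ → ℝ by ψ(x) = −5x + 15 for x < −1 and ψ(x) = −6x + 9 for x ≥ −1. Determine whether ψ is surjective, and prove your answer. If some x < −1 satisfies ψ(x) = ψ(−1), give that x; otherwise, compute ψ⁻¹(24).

Both pieces are strictly decreasing (slopes −5 and −6), so each is injective on its own interval.
The left piece maps (−∞, −1) onto (20, ∞); the right piece maps [−1, ∞) onto (−∞, 15].
The union (20, ∞) ∪ (−∞, 15] omits the interval between 20 and 15; in particular 20 has no preimage. So ψ is not surjective.
Because the two images are disjoint, no x < −1 has ψ(x) = ψ(−1), so we compute ψ⁻¹(24): 24 lies in (20, ∞), so solve −5x + 15 = 24: x = (24 − 15)/(−5) = −9/5.

-9/5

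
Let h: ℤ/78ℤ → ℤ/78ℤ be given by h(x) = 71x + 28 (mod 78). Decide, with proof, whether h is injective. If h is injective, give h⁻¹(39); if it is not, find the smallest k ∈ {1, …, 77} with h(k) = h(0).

43

If h(u) = h(v), then 71u ≡ 71v (mod 78). Because gcd(71, 78) = 1, we may cancel 71 to get u ≡ v (mod 78).
Thus h is injective.
We now compute 71⁻¹ mod 78 explicitly. Euclid's algorithm: 78 = 1·71 + 7, 71 = 10·7 + 1; back-substituting gives 1 = 11·71 − 10·78, so 71⁻¹ ≡ 11 (mod 78).
Since h is injective, we find h⁻¹(39): we need 71x ≡ 39 − 28 ≡ 11 (mod 78). Using 71⁻¹ = 11: x ≡ 11·11 = 121 = 1·78 + 43, so x = 43.
Check: h(43) = 71·43 + 28 = 3081 = 39·78 + 39 ≡ 39 (mod 78).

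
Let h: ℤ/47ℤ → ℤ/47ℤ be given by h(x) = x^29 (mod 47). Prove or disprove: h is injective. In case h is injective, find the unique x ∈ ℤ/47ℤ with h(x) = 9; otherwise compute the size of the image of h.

28

Since 47 is prime, the nonzero elements of ℤ/47ℤ form a cyclic group of order 46.
As gcd(29, 46) = 1, raising to the 29th power is a bijection on this group: if a^29 ≡ b^29 then (ab^{−1})^29 = 1, and the only element of order dividing gcd(29, 46) = 1 is 1, so a = b.
With h(0) = 0 this makes h injective on all of ℤ/47ℤ, hence bijective (finite equal-size domain and codomain). In particular h is injective.
Since h is injective, we find the preimage of 9. The inverse of x ↦ x^29 on (ℤ/47ℤ)^× is x ↦ x^27, because 29·27 = 783 = 17·46 + 1 ≡ 1 (mod 46) and x^{46} = 1 for x ≠ 0 (Fermat). So h⁻¹(9) = 9^27 mod 47.
Repeated squaring mod 47: 9^1 ≡ 9, 9^2 ≡ 9² = 81 ≡ 34, 9^4 ≡ 34² = 1156 ≡ 28, 9^8 ≡ 28² = 784 ≡ 32, 9^16 ≡ 32² = 1024 ≡ 37. Since 27 = 16 + 8 + 2 + 1, 9^27 ≡ 37·32·34·9: 37·32 = 1184 ≡ 9, then 9·34 = 306 ≡ 24, then 24·9 = 216 ≡ 28. So 9^27 ≡ 28 (mod 47).
Hence h⁻¹(9) = 28.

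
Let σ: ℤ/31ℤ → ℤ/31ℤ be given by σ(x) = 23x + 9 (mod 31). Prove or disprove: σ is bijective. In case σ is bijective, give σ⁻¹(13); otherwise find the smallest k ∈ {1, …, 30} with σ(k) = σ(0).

15

If σ(a) = σ(b), then 23a ≡ 23b (mod 31). Because gcd(23, 31) = 1, we may cancel 23 to get a ≡ b (mod 31).
We now compute 23⁻¹ mod 31 explicitly. Euclid's algorithm: 31 = 1·23 + 8, 23 = 2·8 + 7, 8 = 1·7 + 1; back-substituting gives 1 = 27·23 − 20·31, so 23⁻¹ ≡ 27 (mod 31).
Then y ↦ 27(y − 9) is a two-sided inverse to σ, so every y ∈ ℤ/31ℤ has a preimage.
Thus σ is bijective.
Since σ is bijective, we find σ⁻¹(13): we need 23x ≡ 13 − 9 ≡ 4 (mod 31). Using 23⁻¹ = 27: x ≡ 27·4 = 108 = 3·31 + 15, so x = 15.
Check: σ(15) = 23·15 + 9 = 354 = 11·31 + 13 ≡ 13 (mod 31).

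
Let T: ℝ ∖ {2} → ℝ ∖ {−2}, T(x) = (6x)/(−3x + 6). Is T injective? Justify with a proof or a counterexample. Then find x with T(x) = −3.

6

Suppose T(u) = T(v). Cross-multiplying: (6u)(−3v + 6) = (6v)(−3u + 6).
Expanding both sides and cancelling the symmetric terms leaves 36·(u − v) = 0. Since 36 ≠ 0, u = v. Therefore T is injective.
Solving T(x) = −3: cross-multiplying gives 6x = −3(−3x + 6), which rearranges to −3x = −18, so x = 6.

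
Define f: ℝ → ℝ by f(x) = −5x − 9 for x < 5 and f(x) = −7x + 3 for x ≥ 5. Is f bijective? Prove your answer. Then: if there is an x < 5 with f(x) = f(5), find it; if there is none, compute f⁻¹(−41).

Both pieces are strictly decreasing (slopes −5 and −7), so each is injective on its own interval.
The left piece maps (−∞, 5) onto (−34, ∞); the right piece maps [5, ∞) onto (−∞, −32].
These images overlap. In particular f(5) = −32 (right piece), and solving −5x − 9 = −32 on the left piece gives x = 23/5 < 5.
So f(23/5) = f(5) with 23/5 ≠ 5, and f is not injective, hence not bijective. This x = 23/5 is the requested value below 5.

23/5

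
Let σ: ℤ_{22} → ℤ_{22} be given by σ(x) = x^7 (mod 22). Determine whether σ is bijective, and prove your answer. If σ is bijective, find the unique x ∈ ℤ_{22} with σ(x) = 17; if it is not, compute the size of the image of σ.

7

Computing x^7 mod 22 for each x (by repeated squaring, reducing mod 22 at every step), the values σ(0), σ(1), …, σ(21) are: 0, 1, 18, 9, 16, 3, 8, 17, 2, 15, 10, 11, 12, 7, 20, 5, 14, 19, 6, 13, 4, 21.
Every element of ℤ_{22} appears exactly once in this list, so σ is a bijection, and in particular bijective.
Since σ is bijective, we read off the preimage of 17 from the same table: σ(7) = 17, so σ⁻¹(17) = 7.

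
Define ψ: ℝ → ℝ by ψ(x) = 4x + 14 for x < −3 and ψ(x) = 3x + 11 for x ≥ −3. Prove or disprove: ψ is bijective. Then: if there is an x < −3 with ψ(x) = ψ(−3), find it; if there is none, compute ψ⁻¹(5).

Both pieces are strictly increasing (slopes 4 and 3), so each is injective on its own interval.
The left piece maps (−∞, −3) onto (−∞, 2); the right piece maps [−3, ∞) onto [2, ∞).
Since 2 = 2, the images partition ℝ: ψ is injective and surjective, hence bijective.
Because the two images are disjoint, no x < −3 has ψ(x) = ψ(−3), so we compute ψ⁻¹(5): 5 lies in [2, ∞), so solve 3x + 11 = 5: x = (5 − 11)/3 = −2.

-2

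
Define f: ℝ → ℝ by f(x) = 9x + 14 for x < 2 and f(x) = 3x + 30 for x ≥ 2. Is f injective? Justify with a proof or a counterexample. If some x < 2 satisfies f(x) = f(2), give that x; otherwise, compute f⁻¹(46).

Both pieces are strictly increasing (slopes 9 and 3), so each is injective on its own interval.
The left piece maps (−∞, 2) onto (−∞, 32); the right piece maps [2, ∞) onto [36, ∞).
These images are disjoint, so no value is attained by both pieces. Thus f is injective.
Because the two images are disjoint, no x < 2 has f(x) = f(2), so we compute f⁻¹(46): 46 lies in [36, ∞), so solve 3x + 30 = 46: x = (46 − 30)/3 = 16/3.

16/3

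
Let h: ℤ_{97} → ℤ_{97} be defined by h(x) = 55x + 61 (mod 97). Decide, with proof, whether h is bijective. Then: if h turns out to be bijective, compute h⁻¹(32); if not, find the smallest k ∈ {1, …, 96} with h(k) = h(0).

If h(a) = h(b), then 55a ≡ 55b (mod 97). Because gcd(55, 97) = 1, we may cancel 55 to get a ≡ b (mod 97).
We now compute 55⁻¹ mod 97 explicitly. Euclid's algorithm: 97 = 1·55 + 42, 55 = 1·42 + 13, 42 = 3·13 + 3, 13 = 4·3 + 1; back-substituting gives 1 = 30·55 − 17·97, so 55⁻¹ ≡ 30 (mod 97).
Then y ↦ 30(y − 61) is a two-sided inverse to h, so every y ∈ ℤ_{97} has a preimage.
Therefore h is bijective.
Since h is bijective, we find h⁻¹(32): we need 55x ≡ 32 − 61 ≡ 68 (mod 97). Using 55⁻¹ = 30: x ≡ 30·68 = 2040 = 21·97 + 3, so x = 3.
Check: h(3) = 55·3 + 61 = 226 = 2·97 + 32 ≡ 32 (mod 97).

3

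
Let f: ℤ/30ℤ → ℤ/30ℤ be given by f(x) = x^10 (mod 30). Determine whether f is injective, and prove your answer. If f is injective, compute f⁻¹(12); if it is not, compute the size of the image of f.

12

f(2): Repeated squaring mod 30: 2^1 ≡ 2, 2^2 ≡ 2² = 4, 2^4 ≡ 4² = 16, 2^8 ≡ 16² = 256 ≡ 16. Since 10 = 8 + 2, 2^10 ≡ 16·4: 16·4 = 64 ≡ 4. So 2^10 ≡ 4 (mod 30).
f(8): Repeated squaring mod 30: 8^1 ≡ 8, 8^2 ≡ 8² = 64 ≡ 4, 8^4 ≡ 4² = 16, 8^8 ≡ 16² = 256 ≡ 16. Since 10 = 8 + 2, 8^10 ≡ 16·4: 16·4 = 64 ≡ 4. So 8^10 ≡ 4 (mod 30).
So f(2) = f(8) = 4 while 2 ≠ 8, hence f is not injective.
Since f is not injective, we determine |image(f)|. Computing x^10 mod 30 for each x (by repeated squaring, reducing mod 30 at every step), the values f(0), f(1), …, f(29) are: 0, 1, 4, 9, 16, 25, 6, 19, 4, 21, 10, 1, 24, 19, 16, 15, 16, 19, 24, 1, 10, 21, 4, 19, 6, 25, 16, 9, 4, 1.
The distinct values are {0, 1, 4, 6, 9, 10, 15, 16, 19, 21, 24, 25}; there are 12 of them.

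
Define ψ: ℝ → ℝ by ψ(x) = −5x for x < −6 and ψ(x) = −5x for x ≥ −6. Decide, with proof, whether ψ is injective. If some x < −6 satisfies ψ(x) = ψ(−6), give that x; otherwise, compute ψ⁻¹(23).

-23/5

Both pieces are strictly decreasing (slopes −5 and −5), so each is injective on its own interval.
The left piece maps (−∞, −6) onto (30, ∞); the right piece maps [−6, ∞) onto (−∞, 30].
These images are disjoint, so no value is attained by both pieces. Thus ψ is injective.
Because the two images are disjoint, no x < −6 has ψ(x) = ψ(−6), so we compute ψ⁻¹(23): 23 lies in (−∞, 30], so solve −5x = 23: x = (23 − 0)/(−5) = −23/5.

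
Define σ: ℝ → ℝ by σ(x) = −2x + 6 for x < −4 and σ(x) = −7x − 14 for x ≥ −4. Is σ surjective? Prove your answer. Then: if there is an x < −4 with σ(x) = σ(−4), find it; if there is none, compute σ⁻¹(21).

Both pieces are strictly decreasing (slopes −2 and −7), so each is injective on its own interval.
The left piece maps (−∞, −4) onto (14, ∞); the right piece maps [−4, ∞) onto (−∞, 14].
These images together cover ℝ, so σ is surjective.
Because the two images are disjoint, no x < −4 has σ(x) = σ(−4), so we compute σ⁻¹(21): 21 lies in (14, ∞), so solve −2x + 6 = 21: x = (21 − 6)/(−2) = −15/2.

-15/2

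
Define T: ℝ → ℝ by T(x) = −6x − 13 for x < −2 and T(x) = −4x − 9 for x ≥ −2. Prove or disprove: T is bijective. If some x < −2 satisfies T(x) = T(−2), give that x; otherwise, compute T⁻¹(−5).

-1

Both pieces are strictly decreasing (slopes −6 and −4), so each is injective on its own interval.
The left piece maps (−∞, −2) onto (−1, ∞); the right piece maps [−2, ∞) onto (−∞, −1].
Since −1 = −1, the images partition ℝ: T is injective and surjective, hence bijective.
Because the two images are disjoint, no x < −2 has T(x) = T(−2), so we compute T⁻¹(−5): −5 lies in (−∞, −1], so solve −4x − 9 = −5: x = (−5 + 9)/(−4) = −1.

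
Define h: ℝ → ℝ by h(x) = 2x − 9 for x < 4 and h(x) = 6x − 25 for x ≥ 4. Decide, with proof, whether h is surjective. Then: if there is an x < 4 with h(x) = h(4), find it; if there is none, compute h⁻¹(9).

17/3

Both pieces are strictly increasing (slopes 2 and 6), so each is injective on its own interval.
The left piece maps (−∞, 4) onto (−∞, −1); the right piece maps [4, ∞) onto [−1, ∞).
These images together cover ℝ, so h is surjective.
Because the two images are disjoint, no x < 4 has h(x) = h(4), so we compute h⁻¹(9): 9 lies in [−1, ∞), so solve 6x − 25 = 9: x = (9 + 25)/6 = 17/3.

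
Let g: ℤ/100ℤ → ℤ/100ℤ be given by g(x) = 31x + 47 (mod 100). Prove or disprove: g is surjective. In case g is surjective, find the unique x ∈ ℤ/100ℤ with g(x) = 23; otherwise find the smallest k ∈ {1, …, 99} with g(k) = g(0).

Since gcd(31, 100) = 1, 31 is invertible modulo 100. Euclid's algorithm: 100 = 3·31 + 7, 31 = 4·7 + 3, 7 = 2·3 + 1; back-substituting gives 1 = 71·31 − 22·100, so 31⁻¹ ≡ 71 (mod 100).
For any y ∈ ℤ/100ℤ, x = 71(y − 47) mod 100 satisfies g(x) = 31·71(y − 47) + 47 ≡ y (since 31·71 ≡ 1 mod 100). So every y has a preimage.
Hence g is surjective.
Since g is surjective, we compute g⁻¹(23): solve 31x + 47 ≡ 23 (mod 100), i.e. 31x ≡ 76 (mod 100).
Multiplying by 31⁻¹ = 71 gives x ≡ 71·76 = 5396 = 53·100 + 96 ≡ 96 (mod 100).
Check: g(96) = 31·96 + 47 = 3023 = 30·100 + 23 ≡ 23 (mod 100).

96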